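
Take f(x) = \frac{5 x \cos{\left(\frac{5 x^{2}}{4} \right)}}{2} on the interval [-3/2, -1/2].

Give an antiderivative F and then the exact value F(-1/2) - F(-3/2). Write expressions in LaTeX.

f matches the chain-rule pattern g'(h)*h' with inner function h(x) = \frac{5 x^{2}}{4}; substituting u = h(x) collapses the integral.
F(x) = \sin{\left(\frac{5 x^{2}}{4} \right)} is an antiderivative of f.
Check: d/dx[\sin{\left(\frac{5 x^{2}}{4} \right)}] = \frac{5 x \cos{\left(\frac{5 x^{2}}{4} \right)}}{2} = f(x).
F(-1/2) = \sin{\left(\frac{5}{16} \right)}; F(-3/2) = \sin{\left(\frac{45}{16} \right)}.
Integral = F(-1/2) - F(-3/2) = - \sin{\left(\frac{45}{16} \right)} + \sin{\left(\frac{5}{16} \right)}.

Antiderivative: F(x) = \sin{\left(\frac{5 x^{2}}{4} \right)}; value = - \sin{\left(\frac{45}{16} \right)} + \sin{\left(\frac{5}{16} \right)}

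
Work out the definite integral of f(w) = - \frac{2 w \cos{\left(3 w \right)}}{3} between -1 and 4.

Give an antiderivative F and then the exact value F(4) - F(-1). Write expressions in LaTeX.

Antiderivative: F(w) = - \frac{2 w \sin{\left(3 w \right)}}{9} - \frac{2 \cos{\left(3 w \right)}}{27}; value = \frac{2 \cos{\left(3 \right)}}{27} - \frac{2 \cos{\left(12 \right)}}{27} + \frac{2 \sin{\left(3 \right)}}{9} - \frac{8 \sin{\left(12 \right)}}{9}

Whatever form F(w) takes, F'(w) = f(w) is non-negotiable.
F(w) = - \frac{2 w \sin{\left(3 w \right)}}{9} - \frac{2 \cos{\left(3 w \right)}}{27} is an antiderivative of f.
Check: d/dw[- \frac{2 w \sin{\left(3 w \right)}}{9} - \frac{2 \cos{\left(3 w \right)}}{27}] = - \frac{2 w \cos{\left(3 w \right)}}{3} = f(w).
F(4) = - \frac{2 \cos{\left(12 \right)}}{27} - \frac{8 \sin{\left(12 \right)}}{9}; F(-1) = - \frac{2 \sin{\left(3 \right)}}{9} - \frac{2 \cos{\left(3 \right)}}{27}.
Integral = F(4) - F(-1) = \frac{2 \cos{\left(3 \right)}}{27} - \frac{2 \cos{\left(12 \right)}}{27} + \frac{2 \sin{\left(3 \right)}}{9} - \frac{8 \sin{\left(12 \right)}}{9}.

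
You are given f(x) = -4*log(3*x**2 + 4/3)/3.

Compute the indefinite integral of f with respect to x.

Any candidate F(x) must reproduce f(x) exactly when differentiated.
Check: d/dx[-4*x*log(3*x**2 + 4/3)/3 + 8*x/3 - 16*atan(3*x/2)/9] = -4*log(3*x**2 + 4/3)/3 = f(x).

F(x) = -4*x*log(3*x**2 + 4/3)/3 + 8*x/3 - 16*atan(3*x/2)/9 + C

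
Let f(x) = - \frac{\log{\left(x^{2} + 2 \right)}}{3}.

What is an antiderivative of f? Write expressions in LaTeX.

An antiderivative is F(x) = - \frac{x \log{\left(x^{2} + 2 \right)}}{3} + \frac{2 x}{3} - \frac{2 \sqrt{2} \operatorname{atan}{\left(\frac{\sqrt{2} x}{2} \right)}}{3}.

An antiderivative F(x) passes only if d/dx[F] lands on f(x) exactly.
Check: d/dx[- \frac{x \log{\left(x^{2} + 2 \right)}}{3} + \frac{2 x}{3} - \frac{2 \sqrt{2} \operatorname{atan}{\left(\frac{\sqrt{2} x}{2} \right)}}{3}] = - \frac{\log{\left(x^{2} + 2 \right)}}{3} = f(x).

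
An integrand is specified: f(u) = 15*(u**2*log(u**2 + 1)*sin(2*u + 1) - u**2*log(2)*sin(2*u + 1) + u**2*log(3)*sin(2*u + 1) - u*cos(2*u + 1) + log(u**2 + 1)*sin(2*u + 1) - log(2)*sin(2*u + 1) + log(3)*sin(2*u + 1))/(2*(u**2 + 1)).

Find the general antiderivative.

Recognize the product-rule pattern: f = v'r + vr' with v = -15*cos(2*u + 1)/4, r = log(3*u**2/2 + 3/2), so integration by parts undoes it.
Check: d/du[-15*log(3*u**2/2 + 3/2)*cos(2*u + 1)/4] = (15*u**2*log(u**2 + 1)*sin(2*u + 1) - 15*u**2*log(2)*sin(2*u + 1) + 15*u**2*log(3)*sin(2*u + 1) - 15*u*cos(2*u + 1) + 15*log(u**2 + 1)*sin(2*u + 1) - 15*log(2)*sin(2*u + 1) + 15*log(3)*sin(2*u + 1))/(2*u**2 + 2), which equals f(u).

F(u) = -15*log(3*u**2/2 + 3/2)*cos(2*u + 1)/4 + C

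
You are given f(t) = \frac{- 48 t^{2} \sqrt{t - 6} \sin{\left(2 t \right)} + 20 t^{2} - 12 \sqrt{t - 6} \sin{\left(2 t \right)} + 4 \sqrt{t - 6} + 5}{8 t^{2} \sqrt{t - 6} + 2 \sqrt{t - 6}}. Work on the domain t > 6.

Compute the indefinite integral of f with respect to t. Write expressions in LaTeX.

A first test for any F(t): its t-derivative must equal f(t) identically.
Check: d/dt[5 \sqrt{t - 6} + 3 \cos{\left(2 t \right)} + \operatorname{atan}{\left(2 t \right)}] = \frac{- 48 t^{2} \sqrt{t - 6} \sin{\left(2 t \right)} + 20 t^{2} - 12 \sqrt{t - 6} \sin{\left(2 t \right)} + 4 \sqrt{t - 6} + 5}{8 t^{2} \sqrt{t - 6} + 2 \sqrt{t - 6}} = f(t).

F(t) = 5 \sqrt{t - 6} + 3 \cos{\left(2 t \right)} + \operatorname{atan}{\left(2 t \right)} + C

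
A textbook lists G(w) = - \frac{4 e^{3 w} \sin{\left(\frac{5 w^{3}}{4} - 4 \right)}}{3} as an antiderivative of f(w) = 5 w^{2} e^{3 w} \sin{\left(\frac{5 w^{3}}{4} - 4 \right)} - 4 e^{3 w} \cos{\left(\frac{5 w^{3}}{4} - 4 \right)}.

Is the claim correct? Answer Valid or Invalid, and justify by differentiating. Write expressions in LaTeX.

Invalid: d/dw[G] - f = - 5 w^{2} e^{3 w} \sin{\left(\frac{5 w^{3}}{4} - 4 \right)} - 5 w^{2} e^{3 w} \cos{\left(\frac{5 w^{3}}{4} - 4 \right)} - 4 e^{3 w} \sin{\left(\frac{5 w^{3}}{4} - 4 \right)} + 4 e^{3 w} \cos{\left(\frac{5 w^{3}}{4} - 4 \right)}, which is not 0.

d/dw[G] = - 5 w^{2} e^{3 w} \cos{\left(\frac{5 w^{3}}{4} - 4 \right)} - 4 e^{3 w} \sin{\left(\frac{5 w^{3}}{4} - 4 \right)}
d/dw[G] - f(w) = - 5 w^{2} e^{3 w} \sin{\left(\frac{5 w^{3}}{4} - 4 \right)} - 5 w^{2} e^{3 w} \cos{\left(\frac{5 w^{3}}{4} - 4 \right)} - 4 e^{3 w} \sin{\left(\frac{5 w^{3}}{4} - 4 \right)} + 4 e^{3 w} \cos{\left(\frac{5 w^{3}}{4} - 4 \right)} != 0.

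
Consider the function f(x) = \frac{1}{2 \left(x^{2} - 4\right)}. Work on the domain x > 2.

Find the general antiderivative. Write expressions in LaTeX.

F(x) = \frac{\log{\left(x - 2 \right)}}{8} - \frac{\log{\left(x + 2 \right)}}{8} + C

Factor the denominator (2 \left(x - 2\right) \left(x + 2\right)) and decompose: f = - \frac{1}{8 \left(x + 2\right)} + \frac{1}{8 \left(x - 2\right)}; each piece integrates to a log, atan, or power term.
Check: d/dx[\frac{\log{\left(x - 2 \right)}}{8} - \frac{\log{\left(x + 2 \right)}}{8}] = \frac{1}{2 x^{2} - 8}, which equals f(x).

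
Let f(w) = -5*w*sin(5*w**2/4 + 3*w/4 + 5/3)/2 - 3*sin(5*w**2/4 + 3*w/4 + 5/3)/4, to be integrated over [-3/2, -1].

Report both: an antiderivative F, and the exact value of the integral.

Antiderivative: F(w) = cos(5*w**2/4 + 3*w/4 + 5/3); value = cos(13/6) - cos(161/48)

f matches the chain-rule pattern g'(h)*h' with inner function h(w) = 5*w**2/4 + 3*w/4 + 5/3; substituting u = h(w) collapses the integral.
F(w) = cos(5*w**2/4 + 3*w/4 + 5/3) is an antiderivative of f.
Check: d/dw[cos(5*w**2/4 + 3*w/4 + 5/3)] = -5*w*sin(5*w**2/4 + 3*w/4 + 5/3)/2 - 3*sin(5*w**2/4 + 3*w/4 + 5/3)/4 = f(w).
F(-1) = cos(13/6); F(-3/2) = cos(161/48).
Integral = F(-1) - F(-3/2) = cos(13/6) - cos(161/48).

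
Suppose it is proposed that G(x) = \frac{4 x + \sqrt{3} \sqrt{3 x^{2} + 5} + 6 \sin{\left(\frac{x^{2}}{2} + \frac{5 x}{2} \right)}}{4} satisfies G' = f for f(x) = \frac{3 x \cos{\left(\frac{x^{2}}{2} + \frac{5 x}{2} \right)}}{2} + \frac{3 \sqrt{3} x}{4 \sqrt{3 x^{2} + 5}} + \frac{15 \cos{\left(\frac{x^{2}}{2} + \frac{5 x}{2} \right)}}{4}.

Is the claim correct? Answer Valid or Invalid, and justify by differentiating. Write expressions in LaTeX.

d/dx[G] = \frac{6 x \sqrt{3 x^{2} + 5} \cos{\left(\frac{x^{2}}{2} + \frac{5 x}{2} \right)} + 3 \sqrt{3} x + 15 \sqrt{3 x^{2} + 5} \cos{\left(\frac{x^{2}}{2} + \frac{5 x}{2} \right)} + 4 \sqrt{3 x^{2} + 5}}{4 \sqrt{3 x^{2} + 5}}
d/dx[G] - f(x) = 1 != 0.

Invalid: d/dx[G] - f = 1, which is not 0.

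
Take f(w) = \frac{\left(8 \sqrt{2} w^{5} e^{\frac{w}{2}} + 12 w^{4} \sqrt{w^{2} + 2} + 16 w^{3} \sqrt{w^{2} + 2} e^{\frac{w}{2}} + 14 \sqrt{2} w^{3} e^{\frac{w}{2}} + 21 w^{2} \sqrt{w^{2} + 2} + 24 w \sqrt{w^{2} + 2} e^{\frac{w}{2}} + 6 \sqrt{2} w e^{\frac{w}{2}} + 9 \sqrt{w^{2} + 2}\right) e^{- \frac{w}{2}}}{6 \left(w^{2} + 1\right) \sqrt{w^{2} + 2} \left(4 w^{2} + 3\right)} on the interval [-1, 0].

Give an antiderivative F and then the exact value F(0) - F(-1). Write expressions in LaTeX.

Antiderivative: F(w) = \frac{\left(\sqrt{2} \sqrt{w^{2} + 2} e^{\frac{w}{2}} - 2 e^{\frac{w}{2}} \log{\left(w^{2} + 1 \right)} + 3 e^{\frac{w}{2}} \log{\left(2 w^{2} + \frac{3}{2} \right)} - 3\right) e^{- \frac{w}{2}}}{3}; value = - \log{\left(\frac{7}{2} \right)} - \frac{\sqrt{6}}{3} - \frac{1}{3} + \log{\left(\frac{3}{2} \right)} + \frac{2 \log{\left(2 \right)}}{3} + e^{\frac{1}{2}}

Whatever form F(w) takes, F'(w) = f(w) is non-negotiable.
F(w) = \frac{\left(\sqrt{2} \sqrt{w^{2} + 2} e^{\frac{w}{2}} - 2 e^{\frac{w}{2}} \log{\left(w^{2} + 1 \right)} + 3 e^{\frac{w}{2}} \log{\left(2 w^{2} + \frac{3}{2} \right)} - 3\right) e^{- \frac{w}{2}}}{3} is an antiderivative of f.
Check: d/dw[\frac{\left(\sqrt{2} \sqrt{w^{2} + 2} e^{\frac{w}{2}} - 2 e^{\frac{w}{2}} \log{\left(w^{2} + 1 \right)} + 3 e^{\frac{w}{2}} \log{\left(2 w^{2} + \frac{3}{2} \right)} - 3\right) e^{- \frac{w}{2}}}{3}] = \frac{8 \sqrt{2} w^{5} e^{\frac{w}{2}} + 12 w^{4} \sqrt{w^{2} + 2} + 16 w^{3} \sqrt{w^{2} + 2} e^{\frac{w}{2}} + 14 \sqrt{2} w^{3} e^{\frac{w}{2}} + 21 w^{2} \sqrt{w^{2} + 2} + 24 w \sqrt{w^{2} + 2} e^{\frac{w}{2}} + 6 \sqrt{2} w e^{\frac{w}{2}} + 9 \sqrt{w^{2} + 2}}{24 w^{4} \sqrt{w^{2} + 2} e^{\frac{w}{2}} + 42 w^{2} \sqrt{w^{2} + 2} e^{\frac{w}{2}} + 18 \sqrt{w^{2} + 2} e^{\frac{w}{2}}}, which equals f(w).
F(0) = - \frac{1}{3} + \log{\left(\frac{3}{2} \right)}; F(-1) = - e^{\frac{1}{2}} - \frac{2 \log{\left(2 \right)}}{3} + \frac{\sqrt{6}}{3} + \log{\left(\frac{7}{2} \right)}.
Integral = F(0) - F(-1) = - \log{\left(\frac{7}{2} \right)} - \frac{\sqrt{6}}{3} - \frac{1}{3} + \log{\left(\frac{3}{2} \right)} + \frac{2 \log{\left(2 \right)}}{3} + e^{\frac{1}{2}}.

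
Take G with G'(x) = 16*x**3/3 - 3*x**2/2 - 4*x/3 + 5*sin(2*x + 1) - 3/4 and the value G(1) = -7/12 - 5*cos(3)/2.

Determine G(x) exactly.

Integrate term by term and add the pieces.
A general antiderivative is 4*x**4/3 - x**3/2 - 2*x**2/3 - 3*x/4 - 5*cos(2*x + 1)/2 + C.
The condition gives C = -7/12 - 5*cos(3)/2 - (-7/12 - 5*cos(3)/2) = 0.
So G(x) = (16*x**4 - 6*x**3 - 8*x**2 - 9*x - 30*cos(2*x + 1))/12.
Check: d/dx[(16*x**4 - 6*x**3 - 8*x**2 - 9*x - 30*cos(2*x + 1))/12] = 16*x**3/3 - 3*x**2/2 - 4*x/3 + 5*sin(2*x + 1) - 3/4 = G'(x).

G(x) = (16*x**4 - 6*x**3 - 8*x**2 - 9*x - 30*cos(2*x + 1))/12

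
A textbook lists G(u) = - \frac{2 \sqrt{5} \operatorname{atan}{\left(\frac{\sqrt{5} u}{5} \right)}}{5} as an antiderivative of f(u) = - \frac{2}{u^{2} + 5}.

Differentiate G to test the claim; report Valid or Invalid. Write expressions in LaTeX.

d/du[G] = - \frac{2}{u^{2} + 5}
This equals f(u) exactly, so the claim holds.

Valid - the claim checks out under differentiation.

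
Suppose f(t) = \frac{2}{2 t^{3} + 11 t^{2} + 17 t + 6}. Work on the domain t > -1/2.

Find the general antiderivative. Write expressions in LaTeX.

Factor the denominator (\left(t + 2\right) \left(t + 3\right) \left(2 t + 1\right)) and decompose: f = \frac{8}{15 \left(2 t + 1\right)} + \frac{2}{5 \left(t + 3\right)} - \frac{2}{3 \left(t + 2\right)}; each piece integrates to a log, atan, or power term.
Check: d/dt[\frac{4 \log{\left(t + \frac{1}{2} \right)}}{15} - \frac{2 \log{\left(t + 2 \right)}}{3} + \frac{2 \log{\left(t + 3 \right)}}{5}] = \frac{2}{2 t^{3} + 11 t^{2} + 17 t + 6} = f(t).

F(t) = \frac{4 \log{\left(t + \frac{1}{2} \right)}}{15} - \frac{2 \log{\left(t + 2 \right)}}{3} + \frac{2 \log{\left(t + 3 \right)}}{5} + C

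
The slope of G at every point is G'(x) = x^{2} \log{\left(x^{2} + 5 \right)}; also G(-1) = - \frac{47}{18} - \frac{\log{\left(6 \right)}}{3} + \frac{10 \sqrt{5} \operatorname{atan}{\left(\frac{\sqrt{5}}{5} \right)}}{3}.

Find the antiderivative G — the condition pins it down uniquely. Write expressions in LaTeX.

A first test for any G(x): its x-derivative must equal the given G'(x).
A general antiderivative is \frac{x^{3} \log{\left(x^{2} + 5 \right)}}{3} - \frac{2 x^{3}}{9} + \frac{10 x}{3} - \frac{10 \sqrt{5} \operatorname{atan}{\left(\frac{\sqrt{5} x}{5} \right)}}{3} + C.
The condition gives C = - \frac{47}{18} - \frac{\log{\left(6 \right)}}{3} + \frac{10 \sqrt{5} \operatorname{atan}{\left(\frac{\sqrt{5}}{5} \right)}}{3} - (- \frac{28}{9} - \frac{\log{\left(6 \right)}}{3} + \frac{10 \sqrt{5} \operatorname{atan}{\left(\frac{\sqrt{5}}{5} \right)}}{3}) = \frac{1}{2}.
So G(x) = \frac{6 x^{3} \log{\left(x^{2} + 5 \right)} - 4 x^{3} + 60 x - 60 \sqrt{5} \operatorname{atan}{\left(\frac{\sqrt{5} x}{5} \right)} + 9}{18}.
Check: d/dx[\frac{6 x^{3} \log{\left(x^{2} + 5 \right)} - 4 x^{3} + 60 x - 60 \sqrt{5} \operatorname{atan}{\left(\frac{\sqrt{5} x}{5} \right)} + 9}{18}] = x^{2} \log{\left(x^{2} + 5 \right)} = G'(x).

G(x) = \frac{6 x^{3} \log{\left(x^{2} + 5 \right)} - 4 x^{3} + 60 x - 60 \sqrt{5} \operatorname{atan}{\left(\frac{\sqrt{5} x}{5} \right)} + 9}{18}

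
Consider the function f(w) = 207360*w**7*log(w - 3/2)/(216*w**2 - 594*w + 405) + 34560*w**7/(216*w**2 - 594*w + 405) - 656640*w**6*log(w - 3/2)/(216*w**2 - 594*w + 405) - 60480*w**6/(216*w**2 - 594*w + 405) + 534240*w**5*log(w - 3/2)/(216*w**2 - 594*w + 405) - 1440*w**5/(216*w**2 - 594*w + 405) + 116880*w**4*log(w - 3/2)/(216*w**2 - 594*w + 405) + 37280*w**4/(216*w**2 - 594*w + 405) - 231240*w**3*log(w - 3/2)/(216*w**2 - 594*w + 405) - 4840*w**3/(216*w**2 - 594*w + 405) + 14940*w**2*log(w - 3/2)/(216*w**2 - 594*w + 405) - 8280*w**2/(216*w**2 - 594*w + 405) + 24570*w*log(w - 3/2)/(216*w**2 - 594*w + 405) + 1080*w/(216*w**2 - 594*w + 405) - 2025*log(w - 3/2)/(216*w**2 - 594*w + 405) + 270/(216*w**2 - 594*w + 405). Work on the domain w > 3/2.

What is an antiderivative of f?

Integrate term by term and add the pieces.
Check: d/dw[160*w**6*log(w - 3/2) - 80*w**5*log(w - 3/2) - 320*w**4*log(w - 3/2)/3 + 1060*w**3*log(w - 3/2)/27 + 80*w**2*log(w - 3/2)/3 - 5*w*log(w - 3/2) - 5*log(w - 3/2)/2 + 5*log(4*w - 5)/4] = (207360*w**7*log(w - 3/2) + 34560*w**7 - 656640*w**6*log(w - 3/2) - 60480*w**6 + 534240*w**5*log(w - 3/2) - 1440*w**5 + 116880*w**4*log(w - 3/2) + 37280*w**4 - 231240*w**3*log(w - 3/2) - 4840*w**3 + 14940*w**2*log(w - 3/2) - 8280*w**2 + 24570*w*log(w - 3/2) + 1080*w - 2025*log(w - 3/2) + 270)/(216*w**2 - 594*w + 405), which equals f(w).

An antiderivative is F(w) = 160*w**6*log(w - 3/2) - 80*w**5*log(w - 3/2) - 320*w**4*log(w - 3/2)/3 + 1060*w**3*log(w - 3/2)/27 + 80*w**2*log(w - 3/2)/3 - 5*w*log(w - 3/2) - 5*log(w - 3/2)/2 + 5*log(4*w - 5)/4.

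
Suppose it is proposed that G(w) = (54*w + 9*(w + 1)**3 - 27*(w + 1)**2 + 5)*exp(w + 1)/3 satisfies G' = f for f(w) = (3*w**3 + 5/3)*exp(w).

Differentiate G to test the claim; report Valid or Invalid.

d/dw[G] = 3*exp(1)*w**3*exp(w) + 9*exp(1)*w**2*exp(w) + 9*exp(1)*w*exp(w) + 14*exp(1)*exp(w)/3
d/dw[G] - f(w) = -3*w**3*exp(w) + 3*exp(1)*w**3*exp(w) + 9*exp(1)*w**2*exp(w) + 9*exp(1)*w*exp(w) - 5*exp(w)/3 + 14*exp(1)*exp(w)/3 != 0.

Invalid: d/dw[G] - f = -3*w**3*exp(w) + 3*exp(1)*w**3*exp(w) + 9*exp(1)*w**2*exp(w) + 9*exp(1)*w*exp(w) - 5*exp(w)/3 + 14*exp(1)*exp(w)/3, which is not 0.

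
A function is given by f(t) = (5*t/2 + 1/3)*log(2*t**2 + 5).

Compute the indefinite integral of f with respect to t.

F(t) = -5*t**2/4 - 2*t/3 + (5*t**2/4 + t/3)*log(2*t**2 + 5) + 25*log(t**2 + 5/2)/8 + sqrt(10)*atan(sqrt(10)*t/5)/3 + C

A candidate is checked by its d/dt: the result must match f(t).
Check: d/dt[-5*t**2/4 - 2*t/3 + (5*t**2/4 + t/3)*log(2*t**2 + 5) + 25*log(t**2 + 5/2)/8 + sqrt(10)*atan(sqrt(10)*t/5)/3] = 5*t*log(2*t**2 + 5)/2 + log(2*t**2 + 5)/3, which equals f(t).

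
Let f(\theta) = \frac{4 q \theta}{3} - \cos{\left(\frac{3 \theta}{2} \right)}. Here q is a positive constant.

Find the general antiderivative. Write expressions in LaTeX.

F(\theta) = \frac{2 q \theta^{2}}{3} - \frac{2 \sin{\left(\frac{3 \theta}{2} \right)}}{3} + C

The integrand splits into summands that can be handled one at a time.
Check: d/d\theta[\frac{2 q \theta^{2}}{3} - \frac{2 \sin{\left(\frac{3 \theta}{2} \right)}}{3}] = \frac{4 q \theta}{3} - \cos{\left(\frac{3 \theta}{2} \right)} = f(\theta).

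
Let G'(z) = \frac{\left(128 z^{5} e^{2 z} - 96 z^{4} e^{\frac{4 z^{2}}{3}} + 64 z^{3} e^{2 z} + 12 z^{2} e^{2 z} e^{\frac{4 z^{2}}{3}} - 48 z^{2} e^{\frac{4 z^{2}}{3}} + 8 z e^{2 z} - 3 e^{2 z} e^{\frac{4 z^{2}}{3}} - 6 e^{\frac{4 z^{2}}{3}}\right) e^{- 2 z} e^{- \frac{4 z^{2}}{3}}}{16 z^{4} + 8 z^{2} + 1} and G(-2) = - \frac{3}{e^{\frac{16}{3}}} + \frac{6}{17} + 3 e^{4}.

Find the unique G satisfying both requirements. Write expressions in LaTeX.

G(z) = - \frac{3 \left(4 z^{2} e^{2 z} - 4 z^{2} e^{\frac{4 z^{2}}{3}} + z e^{2 z} e^{\frac{4 z^{2}}{3}} + e^{2 z} - e^{\frac{4 z^{2}}{3}}\right) e^{- 2 z} e^{- \frac{4 z^{2}}{3}}}{4 z^{2} + 1}

A candidate passes only if d/dz[G] lands on the given G'(z) exactly.
A general antiderivative is - \frac{3 z}{2 \left(2 z^{2} + \frac{1}{2}\right)} - 3 e^{- \frac{4 z^{2}}{3}} + 3 e^{- 2 z} + C.
The condition gives C = - \frac{3}{e^{\frac{16}{3}}} + \frac{6}{17} + 3 e^{4} - (- \frac{3}{e^{\frac{16}{3}}} + \frac{6}{17} + 3 e^{4}) = 0.
So G(z) = - \frac{3 \left(4 z^{2} e^{2 z} - 4 z^{2} e^{\frac{4 z^{2}}{3}} + z e^{2 z} e^{\frac{4 z^{2}}{3}} + e^{2 z} - e^{\frac{4 z^{2}}{3}}\right) e^{- 2 z} e^{- \frac{4 z^{2}}{3}}}{4 z^{2} + 1}.
Check: d/dz[- \frac{3 \left(4 z^{2} e^{2 z} - 4 z^{2} e^{\frac{4 z^{2}}{3}} + z e^{2 z} e^{\frac{4 z^{2}}{3}} + e^{2 z} - e^{\frac{4 z^{2}}{3}}\right) e^{- 2 z} e^{- \frac{4 z^{2}}{3}}}{4 z^{2} + 1}] = \frac{128 z^{5} e^{2 z} - 96 z^{4} e^{\frac{4 z^{2}}{3}} + 64 z^{3} e^{2 z} + 12 z^{2} e^{2 z} e^{\frac{4 z^{2}}{3}} - 48 z^{2} e^{\frac{4 z^{2}}{3}} + 8 z e^{2 z} - 3 e^{2 z} e^{\frac{4 z^{2}}{3}} - 6 e^{\frac{4 z^{2}}{3}}}{16 z^{4} e^{2 z} e^{\frac{4 z^{2}}{3}} + 8 z^{2} e^{2 z} e^{\frac{4 z^{2}}{3}} + e^{2 z} e^{\frac{4 z^{2}}{3}}}, which equals G'(z).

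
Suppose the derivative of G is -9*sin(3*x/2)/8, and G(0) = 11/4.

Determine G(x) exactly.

G(x) = (3*cos(3*x/2) + 8)/4

Check a candidate G(x) by differentiating: d/dx[G] must match the given G'(x).
A general antiderivative is 3*cos(3*x/2)/4 + C.
The condition gives C = 11/4 - (3/4) = 2.
So G(x) = (3*cos(3*x/2) + 8)/4.
Check: d/dx[(3*cos(3*x/2) + 8)/4] = -9*sin(3*x/2)/8 = G'(x).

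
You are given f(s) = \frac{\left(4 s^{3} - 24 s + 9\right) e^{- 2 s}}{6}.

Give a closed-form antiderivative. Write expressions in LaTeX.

An antiderivative is F(s) = - \frac{s \left(s + 3\right) \left(2 s - 3\right) e^{- 2 s}}{6}.

Recognize the product-rule pattern: f = u'v + uv' with u = - \frac{s^{3}}{3} - \frac{s^{2}}{2} + \frac{3 s}{2}, v = e^{- 2 s}, so integration by parts undoes it.
Check: d/ds[- \frac{s \left(s + 3\right) \left(2 s - 3\right) e^{- 2 s}}{6}] = \frac{\left(4 s^{3} - 24 s + 9\right) e^{- 2 s}}{6} = f(s).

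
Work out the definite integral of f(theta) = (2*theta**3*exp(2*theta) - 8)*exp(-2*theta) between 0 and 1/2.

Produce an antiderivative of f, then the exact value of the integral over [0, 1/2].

Since d/dtheta undoes antidifferentiation here, F'(theta) = f(theta) is required of F(theta).
F(theta) = theta**4/2 + 4*exp(-2*theta) is an antiderivative of f.
Check: d/dtheta[theta**4/2 + 4*exp(-2*theta)] = (2*theta**3*exp(2*theta) - 8)*exp(-2*theta) = f(theta).
F(1/2) = 1/32 + 4*exp(-1); F(0) = 4.
Integral = F(1/2) - F(0) = -127/32 + 4*exp(-1).

Antiderivative: F(theta) = theta**4/2 + 4*exp(-2*theta); value = -127/32 + 4*exp(-1)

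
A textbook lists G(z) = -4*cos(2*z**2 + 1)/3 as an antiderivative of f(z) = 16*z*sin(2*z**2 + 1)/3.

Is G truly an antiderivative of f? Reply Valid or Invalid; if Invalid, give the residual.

d/dz[G] = 16*z*sin(2*z**2 + 1)/3
This equals f(z) exactly, so the claim holds.

Valid - differentiating G returns exactly f.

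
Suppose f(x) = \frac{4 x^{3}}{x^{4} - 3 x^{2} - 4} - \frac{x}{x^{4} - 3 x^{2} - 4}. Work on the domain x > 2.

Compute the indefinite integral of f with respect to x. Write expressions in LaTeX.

F(x) = \frac{3 \log{\left(x^{2} - 4 \right)}}{2} + \frac{\log{\left(x^{2} + 1 \right)}}{2} + C

Factor the denominator (\left(x - 2\right) \left(x + 2\right) \left(x^{2} + 1\right)) and decompose: f = \frac{x}{x^{2} + 1} + \frac{3}{2 \left(x + 2\right)} + \frac{3}{2 \left(x - 2\right)}; each piece integrates to a log, atan, or power term.
Check: d/dx[\frac{3 \log{\left(x^{2} - 4 \right)}}{2} + \frac{\log{\left(x^{2} + 1 \right)}}{2}] = \frac{4 x^{3} - x}{x^{4} - 3 x^{2} - 4}, which equals f(x).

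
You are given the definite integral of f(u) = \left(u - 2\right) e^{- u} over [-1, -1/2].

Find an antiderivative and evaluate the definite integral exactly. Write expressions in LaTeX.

Recognize the product-rule pattern: f = v'r + vr' with v = 1 - u, r = e^{- u}, so integration by parts undoes it.
F(u) = \left(1 - u\right) e^{- u} is an antiderivative of f.
Check: d/du[\left(1 - u\right) e^{- u}] = \left(u - 2\right) e^{- u} = f(u).
F(-1/2) = \frac{3 e^{\frac{1}{2}}}{2}; F(-1) = 2 e.
Integral = F(-1/2) - F(-1) = - 2 e + \frac{3 e^{\frac{1}{2}}}{2}.

Antiderivative: F(u) = \left(1 - u\right) e^{- u}; value = - 2 e + \frac{3 e^{\frac{1}{2}}}{2}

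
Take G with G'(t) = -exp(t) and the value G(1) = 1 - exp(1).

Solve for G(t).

G(t) = 1 - exp(t)

For G(t) to be correct, d/dt[G] must agree with the stated G'(t) identically.
A general antiderivative is -exp(t) + C.
The condition gives C = 1 - exp(1) - (-exp(1)) = 1.
So G(t) = 1 - exp(t).
Check: d/dt[1 - exp(t)] = -exp(t) = G'(t).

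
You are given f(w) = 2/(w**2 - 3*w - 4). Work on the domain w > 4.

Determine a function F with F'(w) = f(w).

An antiderivative is F(w) = -2*(-log(w - 4) + log(w + 1))/5.

Factor the denominator ((w - 4)*(w + 1)) and decompose: f = -2/(5*(w + 1)) + 2/(5*(w - 4)); each piece integrates to a log, atan, or power term.
Check: d/dw[-2*(-log(w - 4) + log(w + 1))/5] = 2/(w**2 - 3*w - 4) = f(w).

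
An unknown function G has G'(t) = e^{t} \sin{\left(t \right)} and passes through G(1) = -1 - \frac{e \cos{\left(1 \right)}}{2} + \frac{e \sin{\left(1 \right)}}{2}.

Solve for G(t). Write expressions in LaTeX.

Any candidate G(t) must reproduce the stated G'(t) exactly.
A general antiderivative is \frac{e^{t} \sin{\left(t \right)}}{2} - \frac{e^{t} \cos{\left(t \right)}}{2} + C.
The condition gives C = -1 - \frac{e \cos{\left(1 \right)}}{2} + \frac{e \sin{\left(1 \right)}}{2} - (- \frac{e \cos{\left(1 \right)}}{2} + \frac{e \sin{\left(1 \right)}}{2}) = -1.
So G(t) = \frac{e^{t} \sin{\left(t \right)}}{2} - \frac{e^{t} \cos{\left(t \right)}}{2} - 1.
Check: d/dt[\frac{e^{t} \sin{\left(t \right)}}{2} - \frac{e^{t} \cos{\left(t \right)}}{2} - 1] = e^{t} \sin{\left(t \right)} = G'(t).

G(t) = \frac{e^{t} \sin{\left(t \right)}}{2} - \frac{e^{t} \cos{\left(t \right)}}{2} - 1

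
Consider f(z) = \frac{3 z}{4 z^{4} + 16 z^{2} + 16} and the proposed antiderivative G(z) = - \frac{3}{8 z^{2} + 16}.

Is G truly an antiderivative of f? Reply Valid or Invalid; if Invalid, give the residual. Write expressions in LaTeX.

d/dz[G] = \frac{3 z}{4 z^{4} + 16 z^{2} + 16}
This equals f(z) exactly, so the claim holds.

Valid - the claim checks out under differentiation.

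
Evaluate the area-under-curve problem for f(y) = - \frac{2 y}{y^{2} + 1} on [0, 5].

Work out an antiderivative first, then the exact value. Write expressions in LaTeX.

Antiderivative: F(y) = - \log{\left(y^{2} + 1 \right)}; value = - \log{\left(26 \right)}

The substitution u = y^{2} + 1 works: f is exactly (dF/du)*(du/dy) for that inner function.
F(y) = - \log{\left(y^{2} + 1 \right)} is an antiderivative of f.
Check: d/dy[- \log{\left(y^{2} + 1 \right)}] = - \frac{2 y}{y^{2} + 1} = f(y).
F(5) = - \log{\left(26 \right)}; F(0) = 0.
Integral = F(5) - F(0) = - \log{\left(26 \right)}.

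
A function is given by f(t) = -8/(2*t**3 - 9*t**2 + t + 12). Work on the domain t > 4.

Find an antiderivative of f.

An antiderivative is F(t) = 16*log(2*t - 3)/25 - 8*log(t**2 - 3*t - 4)/25.

The denominator factors as (t - 4)*(t + 1)*(2*t - 3); partial fractions split f into directly integrable pieces: 32/(25*(2*t - 3)) - 8/(25*(t + 1)) - 8/(25*(t - 4)).
Check: d/dt[16*log(2*t - 3)/25 - 8*log(t**2 - 3*t - 4)/25] = -8/(2*t**3 - 9*t**2 + t + 12) = f(t).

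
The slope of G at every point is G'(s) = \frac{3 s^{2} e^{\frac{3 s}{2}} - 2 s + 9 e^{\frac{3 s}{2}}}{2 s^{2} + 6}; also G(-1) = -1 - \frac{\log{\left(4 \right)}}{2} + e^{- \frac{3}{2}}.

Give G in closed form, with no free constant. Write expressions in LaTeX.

Check a candidate G(s) by differentiating: d/ds[G] must match the given G'(s).
A general antiderivative is e^{\frac{3 s}{2}} - \frac{\log{\left(s^{2} + 3 \right)}}{2} + C.
The condition gives C = -1 - \frac{\log{\left(4 \right)}}{2} + e^{- \frac{3}{2}} - (- \frac{\log{\left(4 \right)}}{2} + e^{- \frac{3}{2}}) = -1.
So G(s) = \frac{2 e^{\frac{3 s}{2}} - \log{\left(s^{2} + 3 \right)} - 2}{2}.
Check: d/ds[\frac{2 e^{\frac{3 s}{2}} - \log{\left(s^{2} + 3 \right)} - 2}{2}] = \frac{3 s^{2} e^{\frac{3 s}{2}} - 2 s + 9 e^{\frac{3 s}{2}}}{2 s^{2} + 6} = G'(s).

G(s) = \frac{2 e^{\frac{3 s}{2}} - \log{\left(s^{2} + 3 \right)} - 2}{2}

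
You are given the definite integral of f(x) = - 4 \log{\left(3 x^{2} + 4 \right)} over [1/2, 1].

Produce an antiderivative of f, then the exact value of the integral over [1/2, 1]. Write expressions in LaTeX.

Whatever form F(x) takes, F'(x) = f(x) is non-negotiable.
F(x) = - 4 x \log{\left(3 x^{2} + 4 \right)} + 8 x - \frac{16 \sqrt{3} \operatorname{atan}{\left(\frac{\sqrt{3} x}{2} \right)}}{3} is an antiderivative of f.
Check: d/dx[- 4 x \log{\left(3 x^{2} + 4 \right)} + 8 x - \frac{16 \sqrt{3} \operatorname{atan}{\left(\frac{\sqrt{3} x}{2} \right)}}{3}] = - 4 \log{\left(3 x^{2} + 4 \right)} = f(x).
F(1) = - 4 \log{\left(7 \right)} - \frac{16 \sqrt{3} \operatorname{atan}{\left(\frac{\sqrt{3}}{2} \right)}}{3} + 8; F(1/2) = - \frac{16 \sqrt{3} \operatorname{atan}{\left(\frac{\sqrt{3}}{4} \right)}}{3} - 2 \log{\left(\frac{19}{4} \right)} + 4.
Integral = F(1) - F(1/2) = - 4 \log{\left(7 \right)} - \frac{16 \sqrt{3} \operatorname{atan}{\left(\frac{\sqrt{3}}{2} \right)}}{3} + 2 \log{\left(\frac{19}{4} \right)} + \frac{16 \sqrt{3} \operatorname{atan}{\left(\frac{\sqrt{3}}{4} \right)}}{3} + 4.

Antiderivative: F(x) = - 4 x \log{\left(3 x^{2} + 4 \right)} + 8 x - \frac{16 \sqrt{3} \operatorname{atan}{\left(\frac{\sqrt{3} x}{2} \right)}}{3}; value = - 4 \log{\left(7 \right)} - \frac{16 \sqrt{3} \operatorname{atan}{\left(\frac{\sqrt{3}}{2} \right)}}{3} + 2 \log{\left(\frac{19}{4} \right)} + \frac{16 \sqrt{3} \operatorname{atan}{\left(\frac{\sqrt{3}}{4} \right)}}{3} + 4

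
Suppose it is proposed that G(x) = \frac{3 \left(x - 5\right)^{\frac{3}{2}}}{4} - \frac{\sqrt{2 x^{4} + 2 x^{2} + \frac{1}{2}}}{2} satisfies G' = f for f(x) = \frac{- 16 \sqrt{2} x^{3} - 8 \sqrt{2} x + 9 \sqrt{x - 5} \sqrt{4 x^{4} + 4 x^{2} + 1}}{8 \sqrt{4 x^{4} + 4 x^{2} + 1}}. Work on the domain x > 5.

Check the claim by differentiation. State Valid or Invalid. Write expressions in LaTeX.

Valid - the claim checks out under differentiation.

d/dx[G] = \frac{- 16 \sqrt{2} x^{3} - 8 \sqrt{2} x + 9 \sqrt{x - 5} \sqrt{4 x^{4} + 4 x^{2} + 1}}{8 \sqrt{4 x^{4} + 4 x^{2} + 1}}
This equals f(x) exactly, so the claim holds.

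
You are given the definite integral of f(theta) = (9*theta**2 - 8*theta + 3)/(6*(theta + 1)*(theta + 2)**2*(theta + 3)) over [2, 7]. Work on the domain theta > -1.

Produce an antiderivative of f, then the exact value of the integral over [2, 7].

Antiderivative: F(theta) = 5*log(theta + 1)/3 + 22*log(theta + 2)/3 - 9*log(theta + 3) + 55/(6*theta + 12); value = -9*log(10) - 22*log(4)/3 - 5*log(3)/3 - 275/216 + 5*log(8)/3 + 9*log(5) + 22*log(9)/3

The denominator factors as 6*(theta + 1)*(theta + 2)**2*(theta + 3); partial fractions split f into directly integrable pieces: -9/(theta + 3) + 22/(3*(theta + 2)) - 55/(6*(theta + 2)**2) + 5/(3*(theta + 1)).
F(theta) = 5*log(theta + 1)/3 + 22*log(theta + 2)/3 - 9*log(theta + 3) + 55/(6*theta + 12) is an antiderivative of f.
Check: d/dtheta[5*log(theta + 1)/3 + 22*log(theta + 2)/3 - 9*log(theta + 3) + 55/(6*theta + 12)] = (9*theta**2 - 8*theta + 3)/(6*theta**4 + 48*theta**3 + 138*theta**2 + 168*theta + 72), which equals f(theta).
F(7) = -9*log(10) + 55/54 + 5*log(8)/3 + 22*log(9)/3; F(2) = -9*log(5) + 5*log(3)/3 + 55/24 + 22*log(4)/3.
Integral = F(7) - F(2) = -9*log(10) - 22*log(4)/3 - 5*log(3)/3 - 275/216 + 5*log(8)/3 + 9*log(5) + 22*log(9)/3.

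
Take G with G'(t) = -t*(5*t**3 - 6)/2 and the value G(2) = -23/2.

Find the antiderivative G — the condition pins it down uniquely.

G(t) = -(t**5 - 3*t**2 + 3)/2

Since d/dt undoes antidifferentiation here, G(t) must give back the stated G'(t).
A general antiderivative is -t**5/2 + 3*t**2/2 - 3/2 + C.
The condition gives C = -23/2 - (-23/2) = 0.
So G(t) = -(t**5 - 3*t**2 + 3)/2.
Check: d/dt[-(t**5 - 3*t**2 + 3)/2] = -5*t**4/2 + 3*t, which equals G'(t).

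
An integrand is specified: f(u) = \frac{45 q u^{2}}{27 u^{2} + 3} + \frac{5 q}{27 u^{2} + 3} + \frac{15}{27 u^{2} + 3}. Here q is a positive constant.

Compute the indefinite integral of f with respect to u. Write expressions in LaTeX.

The integrand splits into summands that can be handled one at a time.
Check: d/du[\frac{5 q u}{3} + \frac{5 \operatorname{atan}{\left(3 u \right)}}{3}] = \frac{45 q u^{2} + 5 q + 15}{27 u^{2} + 3}, which equals f(u).

F(u) = \frac{5 q u}{3} + \frac{5 \operatorname{atan}{\left(3 u \right)}}{3} + C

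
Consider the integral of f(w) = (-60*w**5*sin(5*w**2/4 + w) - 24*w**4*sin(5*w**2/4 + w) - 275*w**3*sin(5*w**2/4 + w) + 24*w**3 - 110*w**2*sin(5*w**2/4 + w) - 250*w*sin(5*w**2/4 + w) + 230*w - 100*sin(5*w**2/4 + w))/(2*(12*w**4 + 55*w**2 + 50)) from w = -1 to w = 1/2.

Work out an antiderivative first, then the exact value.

Antiderivative: F(w) = (-3*log(w**2/2 + 5/3) + 4*log(2*w**2 + 5/2) + 2*cos(5*w**2/4 + w))/2; value = -2*log(9/2) - cos(1/4) - 3*log(43/24)/2 + cos(13/16) + 3*log(13/6)/2 + 2*log(3)

Check any antiderivative F(w) by computing F'(w) and comparing it with f(w).
F(w) = (-3*log(w**2/2 + 5/3) + 4*log(2*w**2 + 5/2) + 2*cos(5*w**2/4 + w))/2 is an antiderivative of f.
Check: d/dw[(-3*log(w**2/2 + 5/3) + 4*log(2*w**2 + 5/2) + 2*cos(5*w**2/4 + w))/2] = (-60*w**5*sin(5*w**2/4 + w) - 24*w**4*sin(5*w**2/4 + w) - 275*w**3*sin(5*w**2/4 + w) + 24*w**3 - 110*w**2*sin(5*w**2/4 + w) - 250*w*sin(5*w**2/4 + w) + 230*w - 100*sin(5*w**2/4 + w))/(24*w**4 + 110*w**2 + 100), which equals f(w).
F(1/2) = -3*log(43/24)/2 + cos(13/16) + 2*log(3); F(-1) = -3*log(13/6)/2 + cos(1/4) + 2*log(9/2).
Integral = F(1/2) - F(-1) = -2*log(9/2) - cos(1/4) - 3*log(43/24)/2 + cos(13/16) + 3*log(13/6)/2 + 2*log(3).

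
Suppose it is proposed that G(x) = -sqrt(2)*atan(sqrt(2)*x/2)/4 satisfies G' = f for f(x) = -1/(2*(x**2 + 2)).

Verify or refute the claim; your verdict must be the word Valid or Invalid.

d/dx[G] = -1/(2*x**2 + 4)
This equals f(x) exactly, so the claim holds.

Valid - the claim checks out under differentiation.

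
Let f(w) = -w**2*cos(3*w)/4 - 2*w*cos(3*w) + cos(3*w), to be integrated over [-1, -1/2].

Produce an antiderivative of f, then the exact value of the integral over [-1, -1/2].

Antiderivative: F(w) = -w**2*sin(3*w)/12 - 2*w*sin(3*w)/3 - w*cos(3*w)/18 + 19*sin(3*w)/54 - 2*cos(3*w)/9; value = -287*sin(3/2)/432 + cos(3)/6 - 7*cos(3/2)/36 + 101*sin(3)/108

The integrand splits into summands that can be handled one at a time.
F(w) = -w**2*sin(3*w)/12 - 2*w*sin(3*w)/3 - w*cos(3*w)/18 + 19*sin(3*w)/54 - 2*cos(3*w)/9 is an antiderivative of f.
Check: d/dw[-w**2*sin(3*w)/12 - 2*w*sin(3*w)/3 - w*cos(3*w)/18 + 19*sin(3*w)/54 - 2*cos(3*w)/9] = -w**2*cos(3*w)/4 - 2*w*cos(3*w) + cos(3*w) = f(w).
F(-1/2) = -287*sin(3/2)/432 - 7*cos(3/2)/36; F(-1) = -101*sin(3)/108 - cos(3)/6.
Integral = F(-1/2) - F(-1) = -287*sin(3/2)/432 + cos(3)/6 - 7*cos(3/2)/36 + 101*sin(3)/108.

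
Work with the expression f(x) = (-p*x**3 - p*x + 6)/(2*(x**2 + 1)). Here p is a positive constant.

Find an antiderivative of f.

An antiderivative is F(x) = -p*x**2/4 + 3*atan(x).

Whatever form F(x) takes, F'(x) = f(x) is non-negotiable.
Check: d/dx[-p*x**2/4 + 3*atan(x)] = (-p*x**3 - p*x + 6)/(2*x**2 + 2), which equals f(x).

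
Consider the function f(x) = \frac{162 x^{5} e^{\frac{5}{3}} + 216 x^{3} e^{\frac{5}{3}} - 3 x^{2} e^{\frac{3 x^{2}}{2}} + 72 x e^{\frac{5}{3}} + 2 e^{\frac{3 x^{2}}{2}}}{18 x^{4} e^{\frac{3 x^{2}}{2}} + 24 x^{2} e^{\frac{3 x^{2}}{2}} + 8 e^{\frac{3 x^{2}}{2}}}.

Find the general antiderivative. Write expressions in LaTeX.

F(x) = - \frac{18 x^{2} e^{\frac{5}{3}} e^{- \frac{3 x^{2}}{2}} - x + 12 e^{\frac{5}{3}} e^{- \frac{3 x^{2}}{2}}}{2 \left(3 x^{2} + 2\right)} + C

Recover f(x) by differentiating a candidate F(x); any mismatch rules it out.
Check: d/dx[- \frac{18 x^{2} e^{\frac{5}{3}} e^{- \frac{3 x^{2}}{2}} - x + 12 e^{\frac{5}{3}} e^{- \frac{3 x^{2}}{2}}}{2 \left(3 x^{2} + 2\right)}] = \frac{162 x^{5} e^{\frac{5}{3}} e^{\frac{3 x^{2}}{2}} + 216 x^{3} e^{\frac{5}{3}} e^{\frac{3 x^{2}}{2}} - 3 x^{2} e^{3 x^{2}} + 72 x e^{\frac{5}{3}} e^{\frac{3 x^{2}}{2}} + 2 e^{3 x^{2}}}{18 x^{4} e^{3 x^{2}} + 24 x^{2} e^{3 x^{2}} + 8 e^{3 x^{2}}}, which equals f(x).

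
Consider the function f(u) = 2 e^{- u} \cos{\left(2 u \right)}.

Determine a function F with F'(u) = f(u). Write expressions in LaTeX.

An antiderivative is F(u) = \frac{\left(4 \sin{\left(2 u \right)} - 2 \cos{\left(2 u \right)}\right) e^{- u}}{5}.

Differentiate the proposed F(u) back; it has to land on f(u) exactly.
Check: d/du[\frac{\left(4 \sin{\left(2 u \right)} - 2 \cos{\left(2 u \right)}\right) e^{- u}}{5}] = 2 e^{- u} \cos{\left(2 u \right)} = f(u).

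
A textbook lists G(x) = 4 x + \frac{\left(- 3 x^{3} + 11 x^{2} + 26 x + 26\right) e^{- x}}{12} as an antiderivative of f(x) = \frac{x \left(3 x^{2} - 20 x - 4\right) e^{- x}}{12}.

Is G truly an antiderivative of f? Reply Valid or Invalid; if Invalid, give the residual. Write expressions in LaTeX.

Invalid: d/dx[G] - f = 4, which is not 0.

d/dx[G] = \frac{\left(3 x^{3} - 20 x^{2} - 4 x + 48 e^{x}\right) e^{- x}}{12}
d/dx[G] - f(x) = 4 != 0.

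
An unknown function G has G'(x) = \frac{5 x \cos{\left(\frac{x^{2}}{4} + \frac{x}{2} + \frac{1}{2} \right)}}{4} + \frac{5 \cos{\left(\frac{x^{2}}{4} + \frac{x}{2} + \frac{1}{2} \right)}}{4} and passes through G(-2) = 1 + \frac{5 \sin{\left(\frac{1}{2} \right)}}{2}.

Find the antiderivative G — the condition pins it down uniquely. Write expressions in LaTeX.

G'(x) matches the chain-rule pattern g'(h)*h' with inner function h(x) = \frac{x^{2}}{4} + \frac{x}{2} + \frac{1}{2}; substituting u = h(x) collapses the integral.
A general antiderivative is \frac{5 \sin{\left(\frac{x^{2}}{4} + \frac{x}{2} + \frac{1}{2} \right)}}{2} + C.
The condition gives C = 1 + \frac{5 \sin{\left(\frac{1}{2} \right)}}{2} - (\frac{5 \sin{\left(\frac{1}{2} \right)}}{2}) = 1.
So G(x) = \frac{5 \sin{\left(\frac{x^{2}}{4} + \frac{x}{2} + \frac{1}{2} \right)} + 2}{2}.
Check: d/dx[\frac{5 \sin{\left(\frac{x^{2}}{4} + \frac{x}{2} + \frac{1}{2} \right)} + 2}{2}] = \frac{5 x \cos{\left(\frac{x^{2}}{4} + \frac{x}{2} + \frac{1}{2} \right)}}{4} + \frac{5 \cos{\left(\frac{x^{2}}{4} + \frac{x}{2} + \frac{1}{2} \right)}}{4} = G'(x).

G(x) = \frac{5 \sin{\left(\frac{x^{2}}{4} + \frac{x}{2} + \frac{1}{2} \right)} + 2}{2}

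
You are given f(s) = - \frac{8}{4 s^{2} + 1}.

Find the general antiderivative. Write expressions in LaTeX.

F(s) = - 4 \operatorname{atan}{\left(2 s \right)} + C

Recover f(s) by differentiating a candidate F(s); any mismatch rules it out.
Check: d/ds[- 4 \operatorname{atan}{\left(2 s \right)}] = - \frac{8}{4 s^{2} + 1} = f(s).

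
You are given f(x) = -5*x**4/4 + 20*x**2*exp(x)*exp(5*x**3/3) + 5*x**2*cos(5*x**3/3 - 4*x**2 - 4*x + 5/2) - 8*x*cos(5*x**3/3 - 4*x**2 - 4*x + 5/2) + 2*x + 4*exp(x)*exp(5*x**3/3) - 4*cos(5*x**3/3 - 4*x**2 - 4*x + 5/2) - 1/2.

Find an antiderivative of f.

An antiderivative is F(x) = -x**5/4 + x**2 - x/2 + 4*exp(5*x**3/3 + x) + sin(5*x**3/3 - 4*x**2 - 4*x + 5/2).

Integrate term by term and add the pieces.
Check: d/dx[-x**5/4 + x**2 - x/2 + 4*exp(5*x**3/3 + x) + sin(5*x**3/3 - 4*x**2 - 4*x + 5/2)] = -5*x**4/4 + 20*x**2*exp(x)*exp(5*x**3/3) + 5*x**2*cos(5*x**3/3 - 4*x**2 - 4*x + 5/2) - 8*x*cos(5*x**3/3 - 4*x**2 - 4*x + 5/2) + 2*x + 4*exp(x)*exp(5*x**3/3) - 4*cos(5*x**3/3 - 4*x**2 - 4*x + 5/2) - 1/2 = f(x).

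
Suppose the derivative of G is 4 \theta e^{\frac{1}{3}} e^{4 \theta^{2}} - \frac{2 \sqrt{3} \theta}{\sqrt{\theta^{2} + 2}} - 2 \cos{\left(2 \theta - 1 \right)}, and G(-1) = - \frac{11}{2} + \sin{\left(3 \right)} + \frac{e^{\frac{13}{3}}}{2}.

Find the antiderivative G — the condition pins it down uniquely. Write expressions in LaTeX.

Integrate term by term and add the pieces.
A general antiderivative is - 2 \sqrt{3 \theta^{2} + 6} + \frac{e^{4 \theta^{2} + \frac{1}{3}}}{2} - \sin{\left(2 \theta - 1 \right)} + C.
The condition gives C = - \frac{11}{2} + \sin{\left(3 \right)} + \frac{e^{\frac{13}{3}}}{2} - (-6 + \sin{\left(3 \right)} + \frac{e^{\frac{13}{3}}}{2}) = \frac{1}{2}.
So G(\theta) = - 2 \sqrt{3} \sqrt{\theta^{2} + 2} + \frac{e^{\frac{1}{3}} e^{4 \theta^{2}}}{2} - \sin{\left(2 \theta - 1 \right)} + \frac{1}{2}.
Check: d/d\theta[- 2 \sqrt{3} \sqrt{\theta^{2} + 2} + \frac{e^{\frac{1}{3}} e^{4 \theta^{2}}}{2} - \sin{\left(2 \theta - 1 \right)} + \frac{1}{2}] = \frac{4 \theta \sqrt{\theta^{2} + 2} e^{\frac{1}{3}} e^{4 \theta^{2}} - 2 \sqrt{3} \theta - 2 \sqrt{\theta^{2} + 2} \cos{\left(2 \theta - 1 \right)}}{\sqrt{\theta^{2} + 2}}, which equals G'(\theta).

G(\theta) = - 2 \sqrt{3} \sqrt{\theta^{2} + 2} + \frac{e^{\frac{1}{3}} e^{4 \theta^{2}}}{2} - \sin{\left(2 \theta - 1 \right)} + \frac{1}{2}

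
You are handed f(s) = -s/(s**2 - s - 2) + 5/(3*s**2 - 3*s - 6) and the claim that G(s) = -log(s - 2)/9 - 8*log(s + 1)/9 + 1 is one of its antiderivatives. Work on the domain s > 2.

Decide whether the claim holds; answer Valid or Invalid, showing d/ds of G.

Valid - differentiating G returns exactly f.

d/ds[G] = (5 - 3*s)/(3*s**2 - 3*s - 6)
This equals f(s) exactly, so the claim holds.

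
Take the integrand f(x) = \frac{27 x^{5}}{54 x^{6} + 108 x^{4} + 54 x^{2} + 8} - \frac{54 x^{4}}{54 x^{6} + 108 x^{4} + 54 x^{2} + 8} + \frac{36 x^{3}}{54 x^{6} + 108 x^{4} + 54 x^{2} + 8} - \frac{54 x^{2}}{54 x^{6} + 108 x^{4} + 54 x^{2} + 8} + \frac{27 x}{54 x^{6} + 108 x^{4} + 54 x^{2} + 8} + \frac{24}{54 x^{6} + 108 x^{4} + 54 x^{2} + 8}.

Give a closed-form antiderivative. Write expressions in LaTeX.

Integrate term by term and add the pieces.
Check: d/dx[\frac{12 x + \left(3 x^{2} + 1\right) \log{\left(x^{2} + \frac{4}{3} \right)} - 2}{4 \left(3 x^{2} + 1\right)}] = \frac{27 x^{5} - 54 x^{4} + 36 x^{3} - 54 x^{2} + 27 x + 24}{54 x^{6} + 108 x^{4} + 54 x^{2} + 8}, which equals f(x).

An antiderivative is F(x) = \frac{12 x + \left(3 x^{2} + 1\right) \log{\left(x^{2} + \frac{4}{3} \right)} - 2}{4 \left(3 x^{2} + 1\right)}.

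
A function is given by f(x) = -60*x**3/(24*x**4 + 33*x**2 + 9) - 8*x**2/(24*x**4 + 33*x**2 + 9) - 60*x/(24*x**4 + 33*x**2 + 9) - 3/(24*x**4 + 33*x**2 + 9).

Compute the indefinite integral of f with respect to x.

F(x) = -5*log(4*x**2 + 3/2)/4 - atan(x)/3 + C

The integrand splits into summands that can be handled one at a time.
Check: d/dx[-5*log(4*x**2 + 3/2)/4 - atan(x)/3] = (-60*x**3 - 8*x**2 - 60*x - 3)/(24*x**4 + 33*x**2 + 9), which equals f(x).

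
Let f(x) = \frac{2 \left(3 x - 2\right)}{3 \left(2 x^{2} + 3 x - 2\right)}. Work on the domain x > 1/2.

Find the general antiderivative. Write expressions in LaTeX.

F(x) = \frac{- \log{\left(x - \frac{1}{2} \right)} + 16 \log{\left(x + 2 \right)}}{15} + C

The denominator factors as 3 \left(x + 2\right) \left(2 x - 1\right); partial fractions split f into directly integrable pieces: - \frac{2}{15 \left(2 x - 1\right)} + \frac{16}{15 \left(x + 2\right)}.
Check: d/dx[\frac{- \log{\left(x - \frac{1}{2} \right)} + 16 \log{\left(x + 2 \right)}}{15}] = \frac{6 x - 4}{6 x^{2} + 9 x - 6}, which equals f(x).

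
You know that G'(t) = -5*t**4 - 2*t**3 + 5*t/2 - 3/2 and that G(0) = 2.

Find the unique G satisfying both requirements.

G(t) = -(4*t**5 + 2*t**4 - 5*t**2 + 6*t - 8)/4

Integrate term by term and add the pieces.
A general antiderivative is -t**5 - t**4/2 + 5*t**2/4 - 3*t/2 + C.
The condition gives C = 2 - (0) = 2.
So G(t) = -(4*t**5 + 2*t**4 - 5*t**2 + 6*t - 8)/4.
Check: d/dt[-(4*t**5 + 2*t**4 - 5*t**2 + 6*t - 8)/4] = -5*t**4 - 2*t**3 + 5*t/2 - 3/2 = G'(t).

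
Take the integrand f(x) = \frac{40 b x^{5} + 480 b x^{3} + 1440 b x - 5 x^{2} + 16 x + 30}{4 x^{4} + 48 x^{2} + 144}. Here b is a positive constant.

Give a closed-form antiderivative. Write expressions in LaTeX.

An antiderivative is F(x) = 5 b x^{2} + \frac{\frac{5 x}{4} - 2}{x^{2} + 6}.

Since d/dx undoes antidifferentiation here, F'(x) = f(x) is required of F(x).
Check: d/dx[5 b x^{2} + \frac{\frac{5 x}{4} - 2}{x^{2} + 6}] = \frac{40 b x^{5} + 480 b x^{3} + 1440 b x - 5 x^{2} + 16 x + 30}{4 x^{4} + 48 x^{2} + 144} = f(x).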